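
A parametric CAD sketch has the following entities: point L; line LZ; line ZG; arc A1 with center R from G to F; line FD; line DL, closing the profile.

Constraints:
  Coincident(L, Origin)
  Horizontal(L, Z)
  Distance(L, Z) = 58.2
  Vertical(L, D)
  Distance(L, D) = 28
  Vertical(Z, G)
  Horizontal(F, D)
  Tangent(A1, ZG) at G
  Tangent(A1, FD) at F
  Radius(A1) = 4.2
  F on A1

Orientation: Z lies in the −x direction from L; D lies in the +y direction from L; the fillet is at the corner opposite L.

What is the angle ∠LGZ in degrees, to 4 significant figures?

67.76°

L is at the origin; L and Z share the same y with |LZ| = 58.2 and Z on the −x side, so Z = (-58.20, 0.000). L and D share the same x with |LD| = 28.0 and D on the +y side, so D = (0.000, 28.00). The virtual corner opposite L is at (-58.20, 28.00). A1 meets ZG tangentially, so RG is at right angles to ZG and A1 meets FD tangentially, so RF is at right angles to FD, with radius 4.2, so the center R sits 4.2 in from both sides at R = (-54.00, 23.80). That places the tangent points at G = (-58.20, 23.80) on ZG and F = (-54.00, 28.00) on FD. Then cos ∠LGZ = GL·GZ / (|GL||GZ|), giving 67.76°.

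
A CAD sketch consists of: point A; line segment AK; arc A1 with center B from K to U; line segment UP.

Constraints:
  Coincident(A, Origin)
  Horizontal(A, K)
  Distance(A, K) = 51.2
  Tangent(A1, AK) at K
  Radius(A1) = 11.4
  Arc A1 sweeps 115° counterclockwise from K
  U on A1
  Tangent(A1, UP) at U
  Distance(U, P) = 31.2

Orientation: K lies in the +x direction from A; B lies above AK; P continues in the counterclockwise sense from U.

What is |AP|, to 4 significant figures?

65.70

A is at the origin; A and K share the same y with |AK| = 51.2 and K on the +x side, so K = (51.20, 0.000). A1 meets AK tangentially, so BK is at right angles to AK, so B = K + (0, 11.4) = (51.20, 11.40). On A1, K sits at bearing -90° from B; a 115° counterclockwise sweep puts U at bearing 25°, so U = B + 11.4·(cos 25°, sin 25°) = (61.53, 16.22). The tangent condition forces BU to be normal to UP, so UP runs along (−sin 25°, cos 25°); with |UP| = 31.2, P = (48.35, 44.49). Then |AP| = |P − A| = 65.70.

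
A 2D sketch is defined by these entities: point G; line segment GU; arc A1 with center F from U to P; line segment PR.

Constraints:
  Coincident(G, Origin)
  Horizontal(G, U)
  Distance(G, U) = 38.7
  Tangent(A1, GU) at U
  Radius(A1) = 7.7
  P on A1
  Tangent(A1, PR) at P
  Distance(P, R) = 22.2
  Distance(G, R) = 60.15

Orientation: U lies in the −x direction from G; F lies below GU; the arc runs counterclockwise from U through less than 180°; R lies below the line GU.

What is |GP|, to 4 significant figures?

45.96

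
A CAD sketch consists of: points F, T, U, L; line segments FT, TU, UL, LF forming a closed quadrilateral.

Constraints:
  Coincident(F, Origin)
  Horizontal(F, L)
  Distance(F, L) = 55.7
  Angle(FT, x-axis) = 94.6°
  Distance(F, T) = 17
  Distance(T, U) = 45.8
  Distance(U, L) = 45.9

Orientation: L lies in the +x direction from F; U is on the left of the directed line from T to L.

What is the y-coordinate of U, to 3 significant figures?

41.9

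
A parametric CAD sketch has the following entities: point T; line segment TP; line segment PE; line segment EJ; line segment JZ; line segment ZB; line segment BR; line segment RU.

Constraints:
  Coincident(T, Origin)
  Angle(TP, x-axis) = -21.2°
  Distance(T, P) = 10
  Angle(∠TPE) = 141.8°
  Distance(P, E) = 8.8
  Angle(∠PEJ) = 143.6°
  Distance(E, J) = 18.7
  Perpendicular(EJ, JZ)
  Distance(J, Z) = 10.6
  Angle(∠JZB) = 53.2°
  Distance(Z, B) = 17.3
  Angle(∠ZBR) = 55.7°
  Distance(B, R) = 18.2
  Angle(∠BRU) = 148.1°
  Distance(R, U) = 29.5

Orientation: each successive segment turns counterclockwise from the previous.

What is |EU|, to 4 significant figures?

50.82

T is at the origin; TP runs at -21.2° with length 10.0, so P = (9.323, -3.616). ∠TPE = 141.8° gives PE at 17.00° from the x-axis; with |PE| = 8.8, E = (17.74, -1.043). ∠PEJ = 143.6° gives EJ at 53.40° from the x-axis; with |EJ| = 18.7, J = (28.89, 13.97). The perpendicularity gives JZ at right angles to EJ, so JZ runs at 143.4°; with |JZ| = 10.6, Z = (20.38, 20.29). ∠JZB = 53.2° gives ZB at -89.80° from the x-axis; with |ZB| = 17.3, B = (20.44, 2.989). ∠ZBR = 55.7° gives BR at 34.50° from the x-axis; with |BR| = 18.2, R = (35.44, 13.30). ∠BRU = 148.1° gives RU at 66.40° from the x-axis; with |RU| = 29.5, U = (47.25, 40.33). Then |EU| = |U − E| = 50.82.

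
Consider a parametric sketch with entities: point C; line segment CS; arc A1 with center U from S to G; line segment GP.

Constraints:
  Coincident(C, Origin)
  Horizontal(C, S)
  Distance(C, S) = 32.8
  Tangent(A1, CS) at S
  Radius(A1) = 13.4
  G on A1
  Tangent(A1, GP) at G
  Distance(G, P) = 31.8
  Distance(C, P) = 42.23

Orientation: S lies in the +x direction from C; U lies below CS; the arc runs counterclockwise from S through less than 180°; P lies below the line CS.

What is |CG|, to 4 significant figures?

22.20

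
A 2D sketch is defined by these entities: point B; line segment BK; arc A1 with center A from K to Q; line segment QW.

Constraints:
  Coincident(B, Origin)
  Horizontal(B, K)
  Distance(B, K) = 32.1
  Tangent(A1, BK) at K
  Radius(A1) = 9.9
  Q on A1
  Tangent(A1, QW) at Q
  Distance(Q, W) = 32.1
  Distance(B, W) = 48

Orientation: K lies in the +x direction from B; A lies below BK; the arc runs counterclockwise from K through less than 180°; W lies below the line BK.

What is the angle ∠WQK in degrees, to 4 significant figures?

134.4°

B is at the origin; BK is horizontal with |BK| = 32.1 and K on the +x side, so K = (32.10, 0.000). Since A1 is tangent to BK there, AK ⟂ BK, so A = K + (0, -9.9) = (32.10, -9.900). Since AQ ⟂ QW (tangency), |AW| = √(9.9² + 32.1²) = 33.59 regardless of where Q sits on A1. So W lies on both circle(B, 48.0) and circle(A, 33.59); the below-BK intersection is W = (22.87, -42.20). Q is the foot of the tangent from W: Q = (22.20, -10.11).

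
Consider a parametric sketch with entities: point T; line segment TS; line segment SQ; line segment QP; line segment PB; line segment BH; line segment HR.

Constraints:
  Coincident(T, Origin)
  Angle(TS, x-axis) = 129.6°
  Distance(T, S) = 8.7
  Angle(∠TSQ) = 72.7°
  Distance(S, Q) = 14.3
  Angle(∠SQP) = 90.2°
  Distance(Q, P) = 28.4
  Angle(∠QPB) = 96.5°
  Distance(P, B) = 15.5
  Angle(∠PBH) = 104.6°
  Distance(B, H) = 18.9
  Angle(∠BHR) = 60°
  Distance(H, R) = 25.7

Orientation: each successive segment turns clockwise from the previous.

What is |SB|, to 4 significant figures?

30.22

T is at the origin; TS runs at 129.6° with length 8.7, so S = (-5.546, 6.703). ∠TSQ = 72.7° gives SQ at 22.30° from the x-axis; with |SQ| = 14.3, Q = (7.685, 12.13). ∠SQP = 90.2° gives QP at -67.50° from the x-axis; with |QP| = 28.4, P = (18.55, -14.11). ∠QPB = 96.5° gives PB at -151.0° from the x-axis; with |PB| = 15.5, B = (4.997, -21.62). Then |SB| = |B − S| = 30.22.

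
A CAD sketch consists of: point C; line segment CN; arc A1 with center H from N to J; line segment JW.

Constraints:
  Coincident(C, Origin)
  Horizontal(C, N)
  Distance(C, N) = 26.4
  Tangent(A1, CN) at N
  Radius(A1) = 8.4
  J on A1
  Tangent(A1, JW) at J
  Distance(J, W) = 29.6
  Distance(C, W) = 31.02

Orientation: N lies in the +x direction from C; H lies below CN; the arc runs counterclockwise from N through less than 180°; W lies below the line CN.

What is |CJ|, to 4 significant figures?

19.50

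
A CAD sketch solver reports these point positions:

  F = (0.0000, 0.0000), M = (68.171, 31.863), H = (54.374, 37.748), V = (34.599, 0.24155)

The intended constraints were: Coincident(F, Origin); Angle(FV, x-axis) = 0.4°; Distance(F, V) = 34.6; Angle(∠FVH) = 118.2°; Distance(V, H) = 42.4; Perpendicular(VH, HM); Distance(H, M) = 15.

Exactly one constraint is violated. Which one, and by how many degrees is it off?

Perpendicular(VH, HM) — off by 4.70°.

F = (0.00, 0.00) ✓; FV at 0.4000° ✓; |FV| = 34.60 ✓; ∠FVH = 118.2° ✓; |VH| = 42.40 ✓; ∠(VH, HM) = 85.30° ✗; |HM| = 15.00 ✓.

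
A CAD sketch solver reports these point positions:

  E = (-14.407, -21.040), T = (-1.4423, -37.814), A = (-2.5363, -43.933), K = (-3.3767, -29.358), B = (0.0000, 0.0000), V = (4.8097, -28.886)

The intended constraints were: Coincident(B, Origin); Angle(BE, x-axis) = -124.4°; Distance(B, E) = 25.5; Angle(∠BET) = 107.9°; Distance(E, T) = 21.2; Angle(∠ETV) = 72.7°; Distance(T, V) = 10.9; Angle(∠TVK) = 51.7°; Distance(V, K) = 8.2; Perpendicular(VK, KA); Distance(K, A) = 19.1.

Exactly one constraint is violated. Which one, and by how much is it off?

Distance(K, A) = 19.1 — off by 4.50.

B = (0.00, 0.00) ✓; BE at -124.4° ✓; |BE| = 25.50 ✓; ∠BET = 107.9° ✓; |ET| = 21.20 ✓; ∠ETV = 72.70° ✓; |TV| = 10.90 ✓; ∠TVK = 51.70° ✓; |VK| = 8.200 ✓; ∠(VK, KA) = 90.00° ✓; |KA| = 14.60 ✗.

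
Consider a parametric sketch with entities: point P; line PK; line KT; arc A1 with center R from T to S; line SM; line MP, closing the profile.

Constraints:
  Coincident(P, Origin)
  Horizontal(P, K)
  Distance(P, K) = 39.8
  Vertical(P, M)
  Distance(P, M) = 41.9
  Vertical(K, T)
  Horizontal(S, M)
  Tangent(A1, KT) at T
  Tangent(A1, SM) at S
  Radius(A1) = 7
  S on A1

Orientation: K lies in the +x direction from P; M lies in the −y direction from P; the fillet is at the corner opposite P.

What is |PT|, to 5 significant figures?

52.934

P is at the origin; PK is horizontal with |PK| = 39.8 and K on the +x side, so K = (39.800, 0.0000). P and M share the same x with |PM| = 41.9 and M on the −y side, so M = (0.0000, -41.900). The virtual corner opposite P is at (39.800, -41.900). Since A1 is tangent to KT there, RT ⟂ KT and A1 meets SM tangentially, so RS is at right angles to SM, with radius 7.0, so the center R sits 7.0 in from both sides at R = (32.800, -34.900). That places the tangent points at T = (39.800, -34.900) on KT and S = (32.800, -41.900) on SM. Then |PT| = |T − P| = 52.934.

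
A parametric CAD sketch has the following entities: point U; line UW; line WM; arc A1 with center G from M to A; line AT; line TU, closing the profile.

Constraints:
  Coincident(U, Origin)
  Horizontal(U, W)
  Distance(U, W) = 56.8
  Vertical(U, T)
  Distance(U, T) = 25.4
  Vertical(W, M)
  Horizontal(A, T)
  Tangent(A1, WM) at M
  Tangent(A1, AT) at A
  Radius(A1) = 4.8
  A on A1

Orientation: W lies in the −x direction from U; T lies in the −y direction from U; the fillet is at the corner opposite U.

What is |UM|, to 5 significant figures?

60.420

The virtual corner opposite U is at (-56.800, -25.400). Tangency of A1 to WM means the radius GM is perpendicular to WM and since A1 is tangent to AT there, GA ⟂ AT, with radius 4.8, so the center G sits 4.8 in from both sides at G = (-52.000, -20.600). That places the tangent points at M = (-56.800, -20.600) on WM and A = (-52.000, -25.400) on AT. Then |UM| = |M − U| = 60.420.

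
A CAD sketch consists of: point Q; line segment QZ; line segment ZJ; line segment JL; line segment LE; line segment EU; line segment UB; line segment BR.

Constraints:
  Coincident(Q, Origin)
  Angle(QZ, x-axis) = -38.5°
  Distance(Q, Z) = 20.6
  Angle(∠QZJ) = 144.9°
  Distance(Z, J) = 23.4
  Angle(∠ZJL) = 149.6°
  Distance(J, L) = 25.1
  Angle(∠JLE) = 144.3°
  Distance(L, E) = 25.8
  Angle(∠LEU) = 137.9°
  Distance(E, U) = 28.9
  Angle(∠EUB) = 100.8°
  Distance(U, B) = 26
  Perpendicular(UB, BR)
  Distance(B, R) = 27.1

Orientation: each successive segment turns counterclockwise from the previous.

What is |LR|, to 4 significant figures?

29.48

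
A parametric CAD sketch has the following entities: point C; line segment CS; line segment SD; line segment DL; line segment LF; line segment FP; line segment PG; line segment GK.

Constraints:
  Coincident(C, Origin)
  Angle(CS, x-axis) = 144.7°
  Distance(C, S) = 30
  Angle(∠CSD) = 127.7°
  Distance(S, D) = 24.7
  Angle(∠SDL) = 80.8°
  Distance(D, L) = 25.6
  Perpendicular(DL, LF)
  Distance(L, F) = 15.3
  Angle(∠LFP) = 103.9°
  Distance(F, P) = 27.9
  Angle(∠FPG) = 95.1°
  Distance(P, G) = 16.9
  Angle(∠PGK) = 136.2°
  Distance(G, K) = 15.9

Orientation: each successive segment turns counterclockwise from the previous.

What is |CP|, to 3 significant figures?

35.9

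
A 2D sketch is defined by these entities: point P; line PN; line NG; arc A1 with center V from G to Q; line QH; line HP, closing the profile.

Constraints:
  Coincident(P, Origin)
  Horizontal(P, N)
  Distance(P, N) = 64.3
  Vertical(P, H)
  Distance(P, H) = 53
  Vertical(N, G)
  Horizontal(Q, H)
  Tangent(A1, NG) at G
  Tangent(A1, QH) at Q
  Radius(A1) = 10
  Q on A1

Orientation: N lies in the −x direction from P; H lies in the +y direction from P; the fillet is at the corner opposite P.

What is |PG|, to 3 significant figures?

77.4

The virtual corner opposite P is at (-64.3, 53.0). A1 meets NG tangentially, so VG is at right angles to NG and the tangent condition forces VQ to be normal to QH, with radius 10.0, so the center V sits 10.0 in from both sides at V = (-54.3, 43.0). That places the tangent points at G = (-64.3, 43.0) on NG and Q = (-54.3, 53.0) on QH. Then |PG| = |G − P| = 77.4.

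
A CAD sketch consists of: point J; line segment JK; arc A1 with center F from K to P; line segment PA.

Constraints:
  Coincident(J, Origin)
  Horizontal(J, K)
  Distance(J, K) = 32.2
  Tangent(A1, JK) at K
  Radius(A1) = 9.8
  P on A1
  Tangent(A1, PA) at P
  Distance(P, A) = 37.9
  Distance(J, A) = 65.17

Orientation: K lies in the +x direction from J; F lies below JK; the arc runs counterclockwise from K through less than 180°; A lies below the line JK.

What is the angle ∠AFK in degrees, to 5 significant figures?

160.04°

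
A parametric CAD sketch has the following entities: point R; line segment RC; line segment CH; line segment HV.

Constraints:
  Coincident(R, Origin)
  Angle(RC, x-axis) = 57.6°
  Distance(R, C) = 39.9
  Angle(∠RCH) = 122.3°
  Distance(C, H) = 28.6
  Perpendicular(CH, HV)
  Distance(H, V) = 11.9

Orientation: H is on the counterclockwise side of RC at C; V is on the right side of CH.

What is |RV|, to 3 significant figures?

67.6

∠RCH = 122.3°, so CH runs at 57.6° + (180° − 122.3°) = 115° from the x-axis; with |CH| = 28.6, H = C + 28.6·(cos 115°, sin 115°) = (9.16, 59.5). The perpendicularity gives HV at right angles to CH; with |HV| = 11.9 on the right of CH, V = H + 11.9·(0.904, 0.427) = (19.9, 64.6). Then |RV| = |V − R| = 67.6.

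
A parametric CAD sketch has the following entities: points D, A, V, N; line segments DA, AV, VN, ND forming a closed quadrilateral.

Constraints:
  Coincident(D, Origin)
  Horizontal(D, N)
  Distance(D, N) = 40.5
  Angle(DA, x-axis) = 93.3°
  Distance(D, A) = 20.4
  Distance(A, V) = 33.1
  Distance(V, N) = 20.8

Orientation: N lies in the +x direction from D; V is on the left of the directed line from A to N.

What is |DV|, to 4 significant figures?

37.09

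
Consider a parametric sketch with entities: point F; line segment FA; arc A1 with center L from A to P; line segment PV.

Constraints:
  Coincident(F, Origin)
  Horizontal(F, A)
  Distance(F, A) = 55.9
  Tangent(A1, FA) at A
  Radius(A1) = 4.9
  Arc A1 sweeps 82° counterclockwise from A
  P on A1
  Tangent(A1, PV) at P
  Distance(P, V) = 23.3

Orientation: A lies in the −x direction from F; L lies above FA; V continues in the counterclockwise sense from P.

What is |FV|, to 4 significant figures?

55.05

On A1, A sits at bearing -90° from L; an 82° counterclockwise sweep puts P at bearing -8°, so P = L + 4.9·(cos -8°, sin -8°) = (-51.05, 4.218). Tangency of A1 to PV means the radius LP is perpendicular to PV, so PV runs along (−sin -8°, cos -8°); with |PV| = 23.3, V = (-47.80, 27.29). Then |FV| = |V − F| = 55.05.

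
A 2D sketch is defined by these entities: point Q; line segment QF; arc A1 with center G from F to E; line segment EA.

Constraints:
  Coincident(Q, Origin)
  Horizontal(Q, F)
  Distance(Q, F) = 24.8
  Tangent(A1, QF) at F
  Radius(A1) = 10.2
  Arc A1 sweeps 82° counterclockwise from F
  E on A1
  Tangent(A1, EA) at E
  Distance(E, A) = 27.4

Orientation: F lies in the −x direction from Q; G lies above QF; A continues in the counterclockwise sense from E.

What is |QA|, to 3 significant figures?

37.5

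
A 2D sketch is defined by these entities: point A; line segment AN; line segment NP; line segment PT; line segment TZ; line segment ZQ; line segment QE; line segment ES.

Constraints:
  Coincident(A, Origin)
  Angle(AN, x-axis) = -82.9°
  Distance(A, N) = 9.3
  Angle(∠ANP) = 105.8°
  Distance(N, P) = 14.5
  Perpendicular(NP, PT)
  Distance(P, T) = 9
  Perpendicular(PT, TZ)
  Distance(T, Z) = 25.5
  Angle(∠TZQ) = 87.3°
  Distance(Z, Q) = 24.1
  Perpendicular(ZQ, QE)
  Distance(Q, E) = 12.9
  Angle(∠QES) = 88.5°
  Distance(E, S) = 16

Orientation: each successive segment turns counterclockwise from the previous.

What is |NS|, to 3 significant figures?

2.38

A is at the origin; AN runs at -82.9° with length 9.3, so N = (1.15, -9.23). ∠ANP = 105.8° gives NP at -8.70° from the x-axis; with |NP| = 14.5, P = (15.5, -11.4). NP ⟂ PT, so PT runs at 81.3°; with |PT| = 9.0, T = (16.8, -2.53). PT is perpendicular to TZ, so TZ runs at 171°; with |TZ| = 25.5, Z = (-8.36, 1.33). ∠TZQ = 87.3° gives ZQ at -96.0° from the x-axis; with |ZQ| = 24.1, Q = (-10.9, -22.6). ZQ ⟂ QE, so QE runs at -6.00°; with |QE| = 12.9, E = (1.95, -24.0). ∠QES = 88.5° gives ES at 85.5° from the x-axis; with |ES| = 16.0, S = (3.20, -8.03). Then |NS| = |S − N| = 2.38.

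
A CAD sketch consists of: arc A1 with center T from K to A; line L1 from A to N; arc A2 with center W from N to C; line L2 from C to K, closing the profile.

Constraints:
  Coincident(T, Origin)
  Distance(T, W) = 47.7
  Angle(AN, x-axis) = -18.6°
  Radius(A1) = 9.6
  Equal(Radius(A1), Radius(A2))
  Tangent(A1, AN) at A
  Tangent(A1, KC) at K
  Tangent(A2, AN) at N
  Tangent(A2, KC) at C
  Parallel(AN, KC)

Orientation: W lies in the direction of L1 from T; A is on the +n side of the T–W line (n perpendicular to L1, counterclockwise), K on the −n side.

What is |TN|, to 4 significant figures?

48.66

The slot axis is L1's direction at -18.6°, so u = (cos -18.6°, sin -18.6°) = (0.9478, -0.3190) and n = (−sin -18.6°, cos -18.6°) = (0.3190, 0.9478). T is at the origin and W lies 47.7 along u from T, so W = 47.7·u = (45.21, -15.21). Tangency of A1 to both parallel lines with radius 9.6 puts A and K at T ± 9.6·n: A = (3.062, 9.099), K = (-3.062, -9.099). Equal radii place N and C the same way about W: N = W + 9.6·n = (48.27, -6.116), C = W − 9.6·n = (42.15, -24.31). Then |TN| = |N − T| = 48.66.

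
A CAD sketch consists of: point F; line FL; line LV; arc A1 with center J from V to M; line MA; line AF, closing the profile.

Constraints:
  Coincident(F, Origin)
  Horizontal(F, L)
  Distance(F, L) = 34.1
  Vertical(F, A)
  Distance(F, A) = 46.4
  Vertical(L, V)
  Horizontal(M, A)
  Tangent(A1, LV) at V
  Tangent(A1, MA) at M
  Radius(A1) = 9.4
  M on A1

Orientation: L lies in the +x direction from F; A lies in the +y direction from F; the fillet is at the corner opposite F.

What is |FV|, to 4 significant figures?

50.32

F is at the origin; FL is horizontal with |FL| = 34.1 and L on the +x side, so L = (34.10, 0.000). FA is vertical with |FA| = 46.4 and A on the +y side, so A = (0.000, 46.40). The virtual corner opposite F is at (34.10, 46.40). Tangency of A1 to LV means the radius JV is perpendicular to LV and A1 meets MA tangentially, so JM is at right angles to MA, with radius 9.4, so the center J sits 9.4 in from both sides at J = (24.70, 37.00). That places the tangent points at V = (34.10, 37.00) on LV and M = (24.70, 46.40) on MA. Then |FV| = |V − F| = 50.32.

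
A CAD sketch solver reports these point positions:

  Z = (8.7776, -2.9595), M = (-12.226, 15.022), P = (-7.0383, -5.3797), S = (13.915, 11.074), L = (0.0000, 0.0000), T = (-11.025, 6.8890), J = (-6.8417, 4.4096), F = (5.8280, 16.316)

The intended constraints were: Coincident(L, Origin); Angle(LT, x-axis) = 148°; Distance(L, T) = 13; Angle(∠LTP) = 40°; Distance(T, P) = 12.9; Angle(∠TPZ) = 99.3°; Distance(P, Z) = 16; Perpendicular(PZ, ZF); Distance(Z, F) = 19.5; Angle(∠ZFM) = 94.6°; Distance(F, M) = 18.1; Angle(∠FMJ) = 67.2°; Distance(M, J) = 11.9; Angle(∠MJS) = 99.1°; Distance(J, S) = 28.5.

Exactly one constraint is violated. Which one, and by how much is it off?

Distance(J, S) = 28.5 — off by 6.70.

L = (0.00, 0.00) ✓; LT at 148.0° ✓; |LT| = 13.00 ✓; ∠LTP = 40.00° ✓; |TP| = 12.90 ✓; ∠TPZ = 99.30° ✓; |PZ| = 16.00 ✓; ∠(PZ, ZF) = 90.00° ✓; |ZF| = 19.50 ✓; ∠ZFM = 94.60° ✓; |FM| = 18.10 ✓; ∠FMJ = 67.20° ✓; |MJ| = 11.90 ✓; ∠MJS = 99.10° ✓; |JS| = 21.80 ✗.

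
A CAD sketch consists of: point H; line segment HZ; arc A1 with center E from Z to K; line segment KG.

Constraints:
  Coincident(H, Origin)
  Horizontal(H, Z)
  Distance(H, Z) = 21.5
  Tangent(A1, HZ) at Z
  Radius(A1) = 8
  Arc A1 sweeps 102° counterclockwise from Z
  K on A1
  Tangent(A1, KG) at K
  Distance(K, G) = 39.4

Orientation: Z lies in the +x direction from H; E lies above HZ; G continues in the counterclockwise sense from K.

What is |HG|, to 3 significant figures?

52.6

On A1, Z sits at bearing -90° from E; a 102° counterclockwise sweep puts K at bearing 12°, so K = E + 8.0·(cos 12°, sin 12°) = (29.3, 9.66). The tangent condition forces EK to be normal to KG, so KG runs along (−sin 12°, cos 12°); with |KG| = 39.4, G = (21.1, 48.2). Then |HG| = |G − H| = 52.6.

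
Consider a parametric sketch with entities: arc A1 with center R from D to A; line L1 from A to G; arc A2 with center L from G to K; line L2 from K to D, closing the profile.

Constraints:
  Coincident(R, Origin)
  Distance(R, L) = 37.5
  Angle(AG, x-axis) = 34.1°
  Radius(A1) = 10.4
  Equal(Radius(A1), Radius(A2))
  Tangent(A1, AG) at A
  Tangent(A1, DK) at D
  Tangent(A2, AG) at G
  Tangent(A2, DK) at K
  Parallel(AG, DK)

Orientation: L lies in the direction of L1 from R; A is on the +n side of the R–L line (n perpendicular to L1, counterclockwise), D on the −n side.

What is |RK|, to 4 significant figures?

38.92

The slot axis is L1's direction at 34.1°, so u = (cos 34.1°, sin 34.1°) = (0.8281, 0.5606) and n = (−sin 34.1°, cos 34.1°) = (-0.5606, 0.8281). R is at the origin and L lies 37.5 along u from R, so L = 37.5·u = (31.05, 21.02). Tangency of A1 to both parallel lines with radius 10.4 puts A and D at R ± 10.4·n: A = (-5.831, 8.612), D = (5.831, -8.612). Equal radii place G and K the same way about L: G = L + 10.4·n = (25.22, 29.64), K = L − 10.4·n = (36.88, 12.41). Then |RK| = |K − R| = 38.92.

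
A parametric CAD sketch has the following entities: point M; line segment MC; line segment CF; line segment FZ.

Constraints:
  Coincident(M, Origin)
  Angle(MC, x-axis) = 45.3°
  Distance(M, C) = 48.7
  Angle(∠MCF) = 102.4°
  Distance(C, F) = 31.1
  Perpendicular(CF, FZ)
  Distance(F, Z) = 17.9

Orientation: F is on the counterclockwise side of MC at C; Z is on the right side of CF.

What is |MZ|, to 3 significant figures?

77.5

M is at the origin; MC runs at 45.3° with length 48.7, so C = 48.7·(cos 45.3°, sin 45.3°) = (34.3, 34.6). ∠MCF = 102.4°, so CF runs at 45.3° + (180° − 102.4°) = 123° from the x-axis; with |CF| = 31.1, F = C + 31.1·(cos 123°, sin 123°) = (17.4, 60.7). CF is perpendicular to FZ; with |FZ| = 17.9 on the right of CF, Z = F + 17.9·(0.840, 0.543) = (32.4, 70.5). Then |MZ| = |Z − M| = 77.5.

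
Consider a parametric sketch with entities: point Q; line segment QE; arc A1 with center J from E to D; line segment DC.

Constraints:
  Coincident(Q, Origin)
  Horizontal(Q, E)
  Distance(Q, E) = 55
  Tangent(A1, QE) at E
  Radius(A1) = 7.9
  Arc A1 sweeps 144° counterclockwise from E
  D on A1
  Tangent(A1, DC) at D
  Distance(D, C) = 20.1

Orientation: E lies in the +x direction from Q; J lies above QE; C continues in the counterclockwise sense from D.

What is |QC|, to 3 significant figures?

50.6

Q is at the origin; QE is horizontal with |QE| = 55.0 and E on the +x side, so E = (55.0, 0.00). Since A1 is tangent to QE there, JE ⟂ QE, so J = E + (0, 7.9) = (55.0, 7.90). On A1, E sits at bearing -90° from J; a 144° counterclockwise sweep puts D at bearing 54°, so D = J + 7.9·(cos 54°, sin 54°) = (59.6, 14.3). Tangency of A1 to DC means the radius JD is perpendicular to DC, so DC runs along (−sin 54°, cos 54°); with |DC| = 20.1, C = (43.4, 26.1). Then |QC| = |C − Q| = 50.6.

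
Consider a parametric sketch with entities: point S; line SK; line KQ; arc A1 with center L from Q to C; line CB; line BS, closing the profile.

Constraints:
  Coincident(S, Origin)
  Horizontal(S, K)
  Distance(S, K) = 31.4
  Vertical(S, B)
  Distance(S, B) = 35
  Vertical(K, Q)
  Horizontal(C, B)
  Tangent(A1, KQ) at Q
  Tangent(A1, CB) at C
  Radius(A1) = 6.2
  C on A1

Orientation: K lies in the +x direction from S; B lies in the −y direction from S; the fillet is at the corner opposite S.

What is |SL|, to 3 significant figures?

38.3

S is at the origin; S and K share the same y with |SK| = 31.4 and K on the +x side, so K = (31.4, 0.00). S and B share the same x with |SB| = 35.0 and B on the −y side, so B = (0.00, -35.0). The virtual corner opposite S is at (31.4, -35.0). Tangency of A1 to KQ means the radius LQ is perpendicular to KQ and tangency of A1 to CB means the radius LC is perpendicular to CB, with radius 6.2, so the center L sits 6.2 in from both sides at L = (25.2, -28.8). Then |SL| = |L − S| = 38.3.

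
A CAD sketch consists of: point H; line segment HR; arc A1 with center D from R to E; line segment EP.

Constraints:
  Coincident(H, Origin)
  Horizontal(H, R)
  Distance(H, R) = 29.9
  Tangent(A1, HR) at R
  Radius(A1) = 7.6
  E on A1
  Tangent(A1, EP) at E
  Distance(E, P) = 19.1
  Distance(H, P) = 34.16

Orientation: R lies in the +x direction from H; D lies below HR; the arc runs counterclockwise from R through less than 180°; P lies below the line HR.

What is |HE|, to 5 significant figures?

23.481

Checks: |DE| = 7.600 ✓; ∠(DE, EP) = 90.00° ✓; |EP| = 19.10 ✓; |HP| = 34.16 ✓.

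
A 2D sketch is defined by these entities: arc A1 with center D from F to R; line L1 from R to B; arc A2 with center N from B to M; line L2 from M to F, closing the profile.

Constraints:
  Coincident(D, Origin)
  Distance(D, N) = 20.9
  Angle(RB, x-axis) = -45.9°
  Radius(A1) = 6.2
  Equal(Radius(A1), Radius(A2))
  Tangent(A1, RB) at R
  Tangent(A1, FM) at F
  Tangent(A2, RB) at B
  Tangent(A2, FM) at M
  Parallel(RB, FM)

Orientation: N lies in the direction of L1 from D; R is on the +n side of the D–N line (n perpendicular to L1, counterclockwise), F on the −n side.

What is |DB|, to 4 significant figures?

21.80

The slot axis is L1's direction at -45.9°, so u = (cos -45.9°, sin -45.9°) = (0.6959, -0.7181) and n = (−sin -45.9°, cos -45.9°) = (0.7181, 0.6959). D is at the origin and N lies 20.9 along u from D, so N = 20.9·u = (14.54, -15.01). Tangency of A1 to both parallel lines with radius 6.2 puts R and F at D ± 6.2·n: R = (4.452, 4.315), F = (-4.452, -4.315). Equal radii place B and M the same way about N: B = N + 6.2·n = (19.00, -10.69), M = N − 6.2·n = (10.09, -19.32). Then |DB| = |B − D| = 21.80.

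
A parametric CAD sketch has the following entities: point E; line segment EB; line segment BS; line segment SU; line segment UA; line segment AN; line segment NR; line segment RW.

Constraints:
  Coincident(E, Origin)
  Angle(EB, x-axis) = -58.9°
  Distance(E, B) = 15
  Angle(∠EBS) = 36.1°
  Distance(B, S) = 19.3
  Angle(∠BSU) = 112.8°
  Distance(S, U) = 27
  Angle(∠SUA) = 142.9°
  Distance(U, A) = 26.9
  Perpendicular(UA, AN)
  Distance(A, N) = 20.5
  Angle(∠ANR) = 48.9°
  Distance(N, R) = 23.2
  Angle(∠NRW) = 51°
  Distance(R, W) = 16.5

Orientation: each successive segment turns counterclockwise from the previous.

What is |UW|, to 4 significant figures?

25.78

E is at the origin; EB runs at -58.9° with length 15.0, so B = (7.748, -12.84). ∠EBS = 36.1° gives BS at 85.00° from the x-axis; with |BS| = 19.3, S = (9.430, 6.383). ∠BSU = 112.8° gives SU at 152.2° from the x-axis; with |SU| = 27.0, U = (-14.45, 18.97). ∠SUA = 142.9° gives UA at -170.7° from the x-axis; with |UA| = 26.9, A = (-41.00, 14.63). The perpendicularity gives AN at right angles to UA, so AN runs at -80.70°; with |AN| = 20.5, N = (-37.69, -5.603). ∠ANR = 48.9° gives NR at 50.40° from the x-axis; with |NR| = 23.2, R = (-22.90, 12.27). ∠NRW = 51.0° gives RW at 179.4° from the x-axis; with |RW| = 16.5, W = (-39.40, 12.45). Then |UW| = |W − U| = 25.78.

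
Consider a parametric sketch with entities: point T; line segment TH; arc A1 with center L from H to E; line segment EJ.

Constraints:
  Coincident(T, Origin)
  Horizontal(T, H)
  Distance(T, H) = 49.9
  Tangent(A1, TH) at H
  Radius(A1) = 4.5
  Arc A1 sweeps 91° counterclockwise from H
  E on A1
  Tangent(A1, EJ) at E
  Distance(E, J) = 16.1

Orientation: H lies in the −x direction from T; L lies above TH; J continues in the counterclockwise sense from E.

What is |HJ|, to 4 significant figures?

21.10

On A1, H sits at bearing -90° from L; a 91° counterclockwise sweep puts E at bearing 1°, so E = L + 4.5·(cos 1°, sin 1°) = (-45.40, 4.579). A1 meets EJ tangentially, so LE is at right angles to EJ, so EJ runs along (−sin 1°, cos 1°); with |EJ| = 16.1, J = (-45.68, 20.68). Then |HJ| = |J − H| = 21.10.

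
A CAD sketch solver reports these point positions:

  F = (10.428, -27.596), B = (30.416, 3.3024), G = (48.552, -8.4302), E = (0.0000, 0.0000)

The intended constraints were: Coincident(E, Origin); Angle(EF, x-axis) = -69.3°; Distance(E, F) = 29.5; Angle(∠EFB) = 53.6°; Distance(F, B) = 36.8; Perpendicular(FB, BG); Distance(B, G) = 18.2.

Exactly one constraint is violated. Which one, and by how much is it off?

Distance(B, G) = 18.2 — off by 3.40.

E = (0.00, 0.00) ✓; EF at -69.30° ✓; |EF| = 29.50 ✓; ∠EFB = 53.60° ✓; |FB| = 36.80 ✓; ∠(FB, BG) = 90.00° ✓; |BG| = 21.60 ✗.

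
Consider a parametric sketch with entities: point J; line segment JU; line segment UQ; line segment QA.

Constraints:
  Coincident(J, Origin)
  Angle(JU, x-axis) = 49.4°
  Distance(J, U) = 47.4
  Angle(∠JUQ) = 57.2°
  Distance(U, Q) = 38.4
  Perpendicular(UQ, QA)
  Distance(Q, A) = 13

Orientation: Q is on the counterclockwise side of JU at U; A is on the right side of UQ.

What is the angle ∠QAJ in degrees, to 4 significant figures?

13.54°

J is at the origin; JU runs at 49.4° with length 47.4, so U = 47.4·(cos 49.4°, sin 49.4°) = (30.85, 35.99). ∠JUQ = 57.2°, so UQ runs at 49.4° + (180° − 57.2°) = 172.2° from the x-axis; with |UQ| = 38.4, Q = U + 38.4·(cos 172.2°, sin 172.2°) = (-7.198, 41.20). UQ is perpendicular to QA; with |QA| = 13.0 on the right of UQ, A = Q + 13.0·(0.1357, 0.9907) = (-5.434, 54.08). Then cos ∠QAJ = AQ·AJ / (|AQ||AJ|), giving 13.54°.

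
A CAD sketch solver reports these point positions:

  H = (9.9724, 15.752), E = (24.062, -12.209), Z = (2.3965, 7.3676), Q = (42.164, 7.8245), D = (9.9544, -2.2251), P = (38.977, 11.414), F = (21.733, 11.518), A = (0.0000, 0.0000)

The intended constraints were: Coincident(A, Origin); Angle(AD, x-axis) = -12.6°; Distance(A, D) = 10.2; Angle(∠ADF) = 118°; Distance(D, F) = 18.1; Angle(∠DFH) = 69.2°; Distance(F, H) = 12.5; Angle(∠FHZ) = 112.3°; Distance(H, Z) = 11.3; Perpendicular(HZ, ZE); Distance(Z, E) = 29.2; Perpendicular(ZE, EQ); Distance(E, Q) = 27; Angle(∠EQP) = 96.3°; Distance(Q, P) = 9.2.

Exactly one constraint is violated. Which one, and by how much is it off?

Distance(Q, P) = 9.2 — off by 4.40.

A = (0.00, 0.00) ✓; AD at -12.60° ✓; |AD| = 10.20 ✓; ∠ADF = 118.0° ✓; |DF| = 18.10 ✓; ∠DFH = 69.20° ✓; |FH| = 12.50 ✓; ∠FHZ = 112.3° ✓; |HZ| = 11.30 ✓; ∠(HZ, ZE) = 90.00° ✓; |ZE| = 29.20 ✓; ∠(ZE, EQ) = 90.00° ✓; |EQ| = 27.00 ✓; ∠EQP = 96.30° ✓; |QP| = 4.800 ✗.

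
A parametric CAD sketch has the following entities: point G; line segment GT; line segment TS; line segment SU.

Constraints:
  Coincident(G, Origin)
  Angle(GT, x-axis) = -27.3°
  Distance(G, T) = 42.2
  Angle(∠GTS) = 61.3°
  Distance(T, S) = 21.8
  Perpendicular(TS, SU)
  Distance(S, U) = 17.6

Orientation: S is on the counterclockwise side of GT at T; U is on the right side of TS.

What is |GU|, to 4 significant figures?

54.64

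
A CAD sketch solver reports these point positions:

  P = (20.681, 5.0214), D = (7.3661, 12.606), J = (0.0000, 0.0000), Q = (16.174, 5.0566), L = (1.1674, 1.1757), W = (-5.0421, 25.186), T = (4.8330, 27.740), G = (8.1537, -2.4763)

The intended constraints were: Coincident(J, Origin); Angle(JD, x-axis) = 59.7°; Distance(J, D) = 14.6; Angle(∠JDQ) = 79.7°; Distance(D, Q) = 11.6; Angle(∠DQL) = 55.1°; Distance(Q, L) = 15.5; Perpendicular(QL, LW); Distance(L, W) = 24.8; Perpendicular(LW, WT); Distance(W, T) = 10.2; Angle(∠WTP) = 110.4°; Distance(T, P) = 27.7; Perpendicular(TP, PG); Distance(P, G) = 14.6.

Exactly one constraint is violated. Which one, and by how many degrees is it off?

Perpendicular(TP, PG) — off by 4.00°.

J = (0.00, 0.00) ✓; JD at 59.70° ✓; |JD| = 14.60 ✓; ∠JDQ = 79.70° ✓; |DQ| = 11.60 ✓; ∠DQL = 55.10° ✓; |QL| = 15.50 ✓; ∠(QL, LW) = 90.00° ✓; |LW| = 24.80 ✓; ∠(LW, WT) = 90.00° ✓; |WT| = 10.20 ✓; ∠WTP = 110.4° ✓; |TP| = 27.70 ✓; ∠(TP, PG) = 94.00° ✗; |PG| = 14.60 ✓.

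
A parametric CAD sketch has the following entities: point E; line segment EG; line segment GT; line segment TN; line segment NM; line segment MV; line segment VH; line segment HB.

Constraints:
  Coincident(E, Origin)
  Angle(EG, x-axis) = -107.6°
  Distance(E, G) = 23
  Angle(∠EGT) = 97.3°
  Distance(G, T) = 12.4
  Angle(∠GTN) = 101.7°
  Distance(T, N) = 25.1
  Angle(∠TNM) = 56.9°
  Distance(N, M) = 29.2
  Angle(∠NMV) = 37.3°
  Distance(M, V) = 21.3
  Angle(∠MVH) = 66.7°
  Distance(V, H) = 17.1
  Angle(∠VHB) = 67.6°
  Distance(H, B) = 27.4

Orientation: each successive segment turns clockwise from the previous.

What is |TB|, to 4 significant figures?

29.86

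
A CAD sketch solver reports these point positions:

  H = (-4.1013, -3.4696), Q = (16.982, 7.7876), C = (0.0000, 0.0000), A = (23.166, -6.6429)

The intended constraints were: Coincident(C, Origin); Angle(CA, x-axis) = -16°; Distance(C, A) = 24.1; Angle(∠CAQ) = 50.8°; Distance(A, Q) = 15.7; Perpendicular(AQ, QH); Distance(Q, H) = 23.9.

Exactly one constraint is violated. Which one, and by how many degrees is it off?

Perpendicular(AQ, QH) — off by 4.90°.

C = (0.00, 0.00) ✓; CA at -16.00° ✓; |CA| = 24.10 ✓; ∠CAQ = 50.80° ✓; |AQ| = 15.70 ✓; ∠(AQ, QH) = 94.90° ✗; |QH| = 23.90 ✓.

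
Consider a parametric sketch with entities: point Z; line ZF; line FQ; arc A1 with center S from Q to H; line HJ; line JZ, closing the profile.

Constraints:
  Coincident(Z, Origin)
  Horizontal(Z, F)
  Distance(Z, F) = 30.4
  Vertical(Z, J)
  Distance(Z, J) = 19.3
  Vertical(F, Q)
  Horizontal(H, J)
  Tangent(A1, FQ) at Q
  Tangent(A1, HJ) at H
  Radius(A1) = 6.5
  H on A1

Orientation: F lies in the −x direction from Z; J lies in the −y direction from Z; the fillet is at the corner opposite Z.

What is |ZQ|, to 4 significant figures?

32.98

Z is at the origin; ZF is horizontal with |ZF| = 30.4 and F on the −x side, so F = (-30.40, 0.000). Z and J share the same x with |ZJ| = 19.3 and J on the −y side, so J = (0.000, -19.30). The virtual corner opposite Z is at (-30.40, -19.30). Tangency of A1 to FQ means the radius SQ is perpendicular to FQ and tangency of A1 to HJ means the radius SH is perpendicular to HJ, with radius 6.5, so the center S sits 6.5 in from both sides at S = (-23.90, -12.80). That places the tangent points at Q = (-30.40, -12.80) on FQ and H = (-23.90, -19.30) on HJ. Then |ZQ| = |Q − Z| = 32.98.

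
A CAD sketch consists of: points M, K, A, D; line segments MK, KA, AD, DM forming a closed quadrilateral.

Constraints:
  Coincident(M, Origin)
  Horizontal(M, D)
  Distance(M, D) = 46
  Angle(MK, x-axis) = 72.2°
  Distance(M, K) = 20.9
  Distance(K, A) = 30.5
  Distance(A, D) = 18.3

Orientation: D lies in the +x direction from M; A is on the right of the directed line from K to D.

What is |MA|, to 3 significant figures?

27.9

M is at the origin; M and D share the same y with |MD| = 46.0 and D in +x, so D = (46.0, 0). MK runs at 72.2° with |MK| = 20.9, so K = (6.39, 19.9). A is determined by |KA| = 30.5 and |AD| = 18.3 together: it lies at the intersection of circle(K, 30.5) and circle(D, 18.3). With |KD| = 44.3, the foot of the radical line on KD is 28.9 from K and the perpendicular offset is √(30.5² − 28.9²) = 9.81. Taking the right-of-KD solution: A = (27.8, -1.83).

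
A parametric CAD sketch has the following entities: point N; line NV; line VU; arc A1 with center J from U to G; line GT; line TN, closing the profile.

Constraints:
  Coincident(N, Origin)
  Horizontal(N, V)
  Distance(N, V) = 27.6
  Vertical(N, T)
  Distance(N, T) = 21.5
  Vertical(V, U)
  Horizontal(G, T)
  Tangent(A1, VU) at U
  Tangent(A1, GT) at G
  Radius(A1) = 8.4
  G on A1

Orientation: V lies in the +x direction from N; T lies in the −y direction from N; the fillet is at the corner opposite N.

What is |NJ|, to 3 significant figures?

23.2

N is at the origin; N and V share the same y with |NV| = 27.6 and V on the +x side, so V = (27.6, 0.00). N and T share the same x with |NT| = 21.5 and T on the −y side, so T = (0.00, -21.5). The virtual corner opposite N is at (27.6, -21.5). The tangent condition forces JU to be normal to VU and A1 meets GT tangentially, so JG is at right angles to GT, with radius 8.4, so the center J sits 8.4 in from both sides at J = (19.2, -13.1). Then |NJ| = |J − N| = 23.2.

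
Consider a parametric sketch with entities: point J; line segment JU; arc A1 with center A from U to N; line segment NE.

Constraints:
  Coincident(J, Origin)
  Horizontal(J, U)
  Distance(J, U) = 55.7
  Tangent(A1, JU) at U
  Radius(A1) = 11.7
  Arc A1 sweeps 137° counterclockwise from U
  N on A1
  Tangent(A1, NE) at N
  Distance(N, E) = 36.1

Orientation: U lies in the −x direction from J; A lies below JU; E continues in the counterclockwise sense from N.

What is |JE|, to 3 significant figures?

58.3

J is at the origin; JU is horizontal with |JU| = 55.7 and U on the −x side, so U = (-55.7, 0.00). A1 meets JU tangentially, so AU is at right angles to JU, so A = U + (0, -11.7) = (-55.7, -11.7). On A1, U sits at bearing 90° from A; a 137° counterclockwise sweep puts N at bearing 227°, so N = A + 11.7·(cos 227°, sin 227°) = (-63.7, -20.3). A1 meets NE tangentially, so AN is at right angles to NE, so NE runs along (−sin 227°, cos 227°); with |NE| = 36.1, E = (-37.3, -44.9). Then |JE| = |E − J| = 58.3.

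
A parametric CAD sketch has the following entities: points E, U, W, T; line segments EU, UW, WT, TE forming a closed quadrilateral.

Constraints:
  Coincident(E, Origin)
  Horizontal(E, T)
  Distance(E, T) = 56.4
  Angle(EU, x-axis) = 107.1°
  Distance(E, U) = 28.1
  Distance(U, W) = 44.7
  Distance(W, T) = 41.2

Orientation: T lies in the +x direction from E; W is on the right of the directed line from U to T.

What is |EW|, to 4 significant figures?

19.49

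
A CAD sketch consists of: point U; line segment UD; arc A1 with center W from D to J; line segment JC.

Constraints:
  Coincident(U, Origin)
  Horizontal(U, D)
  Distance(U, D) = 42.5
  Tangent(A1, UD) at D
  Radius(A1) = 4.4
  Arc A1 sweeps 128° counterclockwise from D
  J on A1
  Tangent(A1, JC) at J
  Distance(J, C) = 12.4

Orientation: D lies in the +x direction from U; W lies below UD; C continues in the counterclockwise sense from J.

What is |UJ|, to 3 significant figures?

39.7

U is at the origin; UD is horizontal with |UD| = 42.5 and D on the +x side, so D = (42.5, 0.00). A1 meets UD tangentially, so WD is at right angles to UD, so W = D + (0, -4.4) = (42.5, -4.40). On A1, D sits at bearing 90° from W; a 128° counterclockwise sweep puts J at bearing 218°, so J = W + 4.4·(cos 218°, sin 218°) = (39.0, -7.11). Then |UJ| = |J − U| = 39.7.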